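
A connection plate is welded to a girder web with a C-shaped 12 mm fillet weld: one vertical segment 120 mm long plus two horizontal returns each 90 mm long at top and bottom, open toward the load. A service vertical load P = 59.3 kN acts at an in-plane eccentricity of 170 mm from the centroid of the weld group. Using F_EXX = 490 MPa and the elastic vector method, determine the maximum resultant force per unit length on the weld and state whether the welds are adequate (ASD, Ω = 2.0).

f_max ≈ 981 N/mm; adequate

Total weld length L_w = 300 mm. Treat welds as unit-width lines.
Centroid: x̄ = 2×90×45 / 300 = 27 mm from the vertical weld.
Polar moment about centroid: J = I_x + I_y = [120³/12 + 2×90×60²] + [120×27² + 2(90³/12 + 90×18²)] = 1059000 mm³.
Direct shear f_v = P/L_w = 59.3×10³ / 300 = 197.7 N/mm (vertical).
Torsion M = P·e = 59.3×10³ × 170 = 10081000 N·mm.
Critical point at (x, y) = (63, 60) from centroid. f_tx = M·y/J = 571 N/mm; f_ty = M·x/J = 599.5 N/mm.
Resultant f_max = √[f_tx² + (f_v + f_ty)²] = √[571² + (197.7 + 599.5)²] = 980.6 N/mm.
Capacity per unit length: r_n/Ω = (1/2.0) × 0.6 × 490 × (0.707 × 12) = 1247 N/mm.
980.6 ≤ 1247 → adequate.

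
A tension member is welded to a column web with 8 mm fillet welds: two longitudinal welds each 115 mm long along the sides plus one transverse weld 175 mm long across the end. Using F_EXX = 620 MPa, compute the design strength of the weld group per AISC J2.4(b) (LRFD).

φR_n ≈ 723 kN

t_e = 0.707 × 8 = 5.656 mm.
R_nwl = 0.6 × 620 × 5.656 × 230 × 10⁻³ = 483.9 kN (longitudinal, 2 welds).
R_nwt = 0.6 × 620 × 5.656 × 175 × 10⁻³ = 368.2 kN (transverse, base value).
(i) R_nwl + R_nwt = 852.1 kN; (ii) 0.85 R_nwl + 1.5 R_nwt = 963.6 kN.
R_n = max = 963.6 kN [governs: (ii)]; φR_n = 722.7 kN.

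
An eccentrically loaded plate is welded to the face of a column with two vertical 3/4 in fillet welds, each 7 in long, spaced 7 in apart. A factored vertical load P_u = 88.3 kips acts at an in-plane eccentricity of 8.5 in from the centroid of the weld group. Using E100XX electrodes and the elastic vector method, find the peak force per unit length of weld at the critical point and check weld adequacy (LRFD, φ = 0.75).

f_max ≈ 21.2 kip/in; adequate

E100XX → F_EXX = 100 ksi.
Total weld length L_w = 14 in. Treat welds as unit-width lines.
Polar moment about centroid: J = 2[d³/12 + d(b/2)²] = 2[7³/12 + 7×3.5²] = 228.7 in³.
Direct shear f_v = P/L_w = 88.3 / 14 = 6.307 kip/in (vertical).
Torsion M = P·e = 88.3 × 8.5 = 750.55 kip·in.
Critical point at (x, y) = (3.5, 3.5) from centroid. f_tx = M·y/J = 11.49 kip/in; f_ty = M·x/J = 11.49 kip/in.
Resultant f_max = √[f_tx² + (f_v + f_ty)²] = √[11.49² + (6.307 + 11.49)²] = 21.18 kip/in.
Capacity per unit length: φr_n = 0.75 × 0.6 × 100 × (0.707 × 0.75) = 23.86 kip/in.
21.18 ≤ 23.86 → adequate.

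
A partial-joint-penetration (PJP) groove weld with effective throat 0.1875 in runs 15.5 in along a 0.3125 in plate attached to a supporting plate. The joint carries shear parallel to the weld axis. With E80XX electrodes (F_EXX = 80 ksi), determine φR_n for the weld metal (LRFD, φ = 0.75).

Effective throat (given) t_e = 0.1875 in.
A_we = 0.1875 × 15.5 = 2.906 in².
F_nw = 0.6 F_EXX = 48 ksi.
φR_n = 0.75 × 48 × 2.906 = 104.6 kip.

φR_n ≈ 105 kip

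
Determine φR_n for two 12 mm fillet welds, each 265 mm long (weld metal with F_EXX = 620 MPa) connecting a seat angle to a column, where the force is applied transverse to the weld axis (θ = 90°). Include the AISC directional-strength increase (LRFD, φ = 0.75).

φR_n ≈ 1880 kN

t_e = 0.707 × 12 = 8.484 mm; A_we = 8.484 × 530 = 4497 mm².
Directional factor: 1.0 + 0.5 sin^1.5(90°) = 1.5.
F_nw = 0.6 × 620 × 1.5 = 558 MPa.
φR_n = 0.75 × 558 × 4497 × 10⁻³ = 1882 kN.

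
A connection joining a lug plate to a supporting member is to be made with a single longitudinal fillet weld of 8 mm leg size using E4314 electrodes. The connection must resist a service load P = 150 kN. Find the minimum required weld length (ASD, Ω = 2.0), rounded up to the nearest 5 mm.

L = 210 mm

E43XX → F_EXX = 430 MPa.
Throat t_e = 0.707 × 8 = 5.656 mm.
r_n/Ω = (0.6 × 430 × 5.656) / 2.0 = 729.6 N/mm = 0.7296 kN/mm.
L_req = P / (r_n/Ω) = 150 / 0.7296 = 205.6 mm total.
Round up → use L = 210 mm.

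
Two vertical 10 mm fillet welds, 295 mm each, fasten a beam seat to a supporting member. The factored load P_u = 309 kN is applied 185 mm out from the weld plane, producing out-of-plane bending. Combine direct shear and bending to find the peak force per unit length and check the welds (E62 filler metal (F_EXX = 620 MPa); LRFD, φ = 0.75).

f_max ≈ 2040 N/mm; NOT adequate

L_w = 2 × 295 = 590 mm; section modulus (unit throat) S = 2 × L²/6 = 29010 mm².
Direct shear f_v = P/L_w = 309×10³/590 = 523.7 N/mm.
Moment M = P × e = 309×10³ × 185 = 57165000 N·mm; bending f_b = M/S = 1971 N/mm.
f_max = √(f_v² + f_b²) = √(523.7² + 1971²) = 2039 N/mm.
φr_n = 0.75 × 0.6 × 620 × (0.707 × 10) = 1973 N/mm → NOT adequate.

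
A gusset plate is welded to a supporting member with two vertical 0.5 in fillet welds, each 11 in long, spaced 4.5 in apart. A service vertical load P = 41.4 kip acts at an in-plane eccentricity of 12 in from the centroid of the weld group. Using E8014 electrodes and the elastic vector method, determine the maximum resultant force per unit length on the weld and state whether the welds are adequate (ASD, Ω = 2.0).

f_max ≈ 9.73 kip/in; NOT adequate

E80XX → F_EXX = 80 ksi.
Total weld length L_w = 22 in. Treat welds as unit-width lines.
Polar moment about centroid: J = 2[d³/12 + d(b/2)²] = 2[11³/12 + 11×2.25²] = 333.2 in³.
Direct shear f_v = P/L_w = 41.4 / 22 = 1.882 kip/in (vertical).
Torsion M = P·e = 41.4 × 12 = 496.8 kip·in.
Critical point at (x, y) = (2.25, 5.5) from centroid. f_tx = M·y/J = 8.2 kip/in; f_ty = M·x/J = 3.355 kip/in.
Resultant f_max = √[f_tx² + (f_v + f_ty)²] = √[8.2² + (1.882 + 3.355)²] = 9.73 kip/in.
Capacity per unit length: r_n/Ω = (1/2.0) × 0.6 × 80 × (0.707 × 0.5) = 8.484 kip/in.
9.73 > 8.484 → NOT adequate.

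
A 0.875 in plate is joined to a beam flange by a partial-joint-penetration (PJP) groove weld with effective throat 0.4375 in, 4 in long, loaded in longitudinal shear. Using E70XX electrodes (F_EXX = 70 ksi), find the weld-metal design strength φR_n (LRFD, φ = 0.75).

Effective throat (given) t_e = 0.4375 in.
A_we = 0.4375 × 4 = 1.75 in².
F_nw = 0.6 F_EXX = 42 ksi.
φR_n = 0.75 × 42 × 1.75 = 55.12 kips.

φR_n ≈ 55.1 kips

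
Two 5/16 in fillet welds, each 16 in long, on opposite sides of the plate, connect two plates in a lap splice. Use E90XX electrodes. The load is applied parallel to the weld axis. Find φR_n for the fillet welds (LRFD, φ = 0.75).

E90XX → F_EXX = 90 ksi.
Effective throat t_e = 0.707 × 0.3125 = 0.2209 in.
Total length L = 32 in; A_we = 0.2209 × 32 = 7.07 in².
F_nw = 0.6 F_EXX = 0.6 × 90 = 54 ksi.
φR_n = 0.75 × 54 × 7.07 = 286.3 kip.

φR_n ≈ 286 kip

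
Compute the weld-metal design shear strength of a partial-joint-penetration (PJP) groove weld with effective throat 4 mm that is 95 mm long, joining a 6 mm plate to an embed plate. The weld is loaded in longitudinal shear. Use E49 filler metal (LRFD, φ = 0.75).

φR_n ≈ 83.8 kN

E49XX → F_EXX = 490 MPa.
Effective throat (given) t_e = 4 mm.
A_we = 4 × 95 = 380 mm².
F_nw = 0.6 F_EXX = 294 MPa.
φR_n = 0.75 × 294 × 380 × 10⁻³ = 83.79 kN.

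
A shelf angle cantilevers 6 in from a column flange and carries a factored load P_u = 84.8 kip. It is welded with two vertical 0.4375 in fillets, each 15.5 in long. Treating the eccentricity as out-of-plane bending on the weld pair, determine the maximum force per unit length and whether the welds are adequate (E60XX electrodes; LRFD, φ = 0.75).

E60XX → F_EXX = 60 ksi.
L_w = 2 × 15.5 = 31 in; section modulus (unit throat) S = 2 × L²/6 = 80.08 in².
Direct shear f_v = P/L_w = 84.8/31 = 2.735 kip/in.
Moment M = P × e = 84.8 × 6 = 508.8 kip·in; bending f_b = M/S = 6.353 kip/in.
f_max = √(f_v² + f_b²) = √(2.735² + 6.353²) = 6.917 kip/in.
φr_n = 0.75 × 0.6 × 60 × (0.707 × 0.4375) = 8.351 kip/in → adequate.

f_max ≈ 6.92 kip/in; adequate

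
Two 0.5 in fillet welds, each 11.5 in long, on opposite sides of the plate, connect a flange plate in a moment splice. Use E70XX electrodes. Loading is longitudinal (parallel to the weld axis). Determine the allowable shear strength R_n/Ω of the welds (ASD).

R_n/Ω ≈ 171 kip

E70XX → F_EXX = 70 ksi.
Effective throat t_e = 0.707 × 0.5 = 0.3535 in.
Total length L = 23 in; A_we = 0.3535 × 23 = 8.13 in².
F_nw = 0.6 F_EXX = 0.6 × 70 = 42 ksi.
R_n = 42 × 8.13 = 341.5 kip; R_n/Ω = 341.5/2.0 = 170.7 kip.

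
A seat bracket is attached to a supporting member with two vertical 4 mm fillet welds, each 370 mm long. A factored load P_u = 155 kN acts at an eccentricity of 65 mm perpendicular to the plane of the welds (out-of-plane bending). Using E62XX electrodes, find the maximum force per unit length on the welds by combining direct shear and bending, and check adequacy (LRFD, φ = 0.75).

f_max ≈ 304 N/mm; adequate

E62XX → F_EXX = 620 MPa.
L_w = 2 × 370 = 740 mm; section modulus (unit throat) S = 2 × L²/6 = 45630 mm².
Direct shear f_v = P/L_w = 155×10³/740 = 209.5 N/mm.
Moment M = P × e = 155×10³ × 65 = 10075000 N·mm; bending f_b = M/S = 220.8 N/mm.
f_max = √(f_v² + f_b²) = √(209.5² + 220.8²) = 304.3 N/mm.
φr_n = 0.75 × 0.6 × 620 × (0.707 × 4) = 789 N/mm → adequate.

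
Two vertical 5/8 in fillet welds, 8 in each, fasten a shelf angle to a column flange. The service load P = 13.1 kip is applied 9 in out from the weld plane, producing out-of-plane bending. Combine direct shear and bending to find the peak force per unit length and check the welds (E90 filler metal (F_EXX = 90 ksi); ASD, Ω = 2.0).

L_w = 2 × 8 = 16 in; section modulus (unit throat) S = 2 × L²/6 = 21.33 in².
Direct shear f_v = P/L_w = 13.1/16 = 0.8187 kip/in.
Moment M = P × e = 13.1 × 9 = 117.9 kip·in; bending f_b = M/S = 5.527 kip/in.
f_max = √(f_v² + f_b²) = √(0.8187² + 5.527²) = 5.587 kip/in.
r_n/Ω = (1/2.0) × 0.6 × 90 × (0.707 × 0.625) = 11.93 kip/in → adequate.

f_max ≈ 5.59 kip/in; adequate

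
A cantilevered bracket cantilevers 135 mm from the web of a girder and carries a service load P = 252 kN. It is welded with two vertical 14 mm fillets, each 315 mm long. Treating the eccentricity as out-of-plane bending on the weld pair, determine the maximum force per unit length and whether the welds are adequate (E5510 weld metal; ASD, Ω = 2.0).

f_max ≈ 1100 N/mm; adequate

E55XX → F_EXX = 550 MPa.
L_w = 2 × 315 = 630 mm; section modulus (unit throat) S = 2 × L²/6 = 33080 mm².
Direct shear f_v = P/L_w = 252×10³/630 = 400 N/mm.
Moment M = P × e = 252×10³ × 135 = 34020000 N·mm; bending f_b = M/S = 1029 N/mm.
f_max = √(f_v² + f_b²) = √(400² + 1029²) = 1104 N/mm.
r_n/Ω = (1/2.0) × 0.6 × 550 × (0.707 × 14) = 1633 N/mm → adequate.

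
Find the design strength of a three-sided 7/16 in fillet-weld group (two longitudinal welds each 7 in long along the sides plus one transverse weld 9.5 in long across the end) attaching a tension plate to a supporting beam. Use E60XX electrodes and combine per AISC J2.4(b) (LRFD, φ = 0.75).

φR_n ≈ 218 kips

E60XX → F_EXX = 60 ksi.
t_e = 0.707 × 0.4375 = 0.3093 in.
R_nwl = 0.6 × 60 × 0.3093 × 14 = 155.9 kips (longitudinal, 2 welds).
R_nwt = 0.6 × 60 × 0.3093 × 9.5 = 105.8 kips (transverse, base value).
(i) R_nwl + R_nwt = 261.7 kips; (ii) 0.85 R_nwl + 1.5 R_nwt = 291.2 kips.
R_n = max = 291.2 kips [governs: (ii)]; φR_n = 218.4 kips.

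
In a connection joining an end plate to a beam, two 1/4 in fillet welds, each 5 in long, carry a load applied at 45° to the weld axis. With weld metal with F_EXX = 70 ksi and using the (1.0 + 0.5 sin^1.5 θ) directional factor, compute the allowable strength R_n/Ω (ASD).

t_e = 0.707 × 0.25 = 0.1767 in; A_we = 0.1767 × 10 = 1.767 in².
Directional factor: 1.0 + 0.5 sin^1.5(45°) = 1.297.
F_nw = 0.6 × 70 × 1.297 = 54.49 ksi.
R_n/Ω = (54.49 × 1.767) / 2.0 = 48.15 kips.

R_n/Ω ≈ 48.2 kips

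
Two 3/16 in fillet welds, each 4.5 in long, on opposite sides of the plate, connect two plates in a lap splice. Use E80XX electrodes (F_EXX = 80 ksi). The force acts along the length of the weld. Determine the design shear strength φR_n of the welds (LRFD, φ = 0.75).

Effective throat t_e = 0.707 × 0.1875 = 0.1326 in.
Total length L = 9 in; A_we = 0.1326 × 9 = 1.193 in².
F_nw = 0.6 F_EXX = 0.6 × 80 = 48 ksi.
φR_n = 0.75 × 48 × 1.193 = 42.95 kips.

φR_n ≈ 43 kips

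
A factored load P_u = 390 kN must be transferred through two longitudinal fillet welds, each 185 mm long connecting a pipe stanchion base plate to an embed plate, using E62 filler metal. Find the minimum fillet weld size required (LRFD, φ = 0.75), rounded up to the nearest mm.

w = 6 mm

E62XX → F_EXX = 620 MPa.
Total weld length L = 370 mm.
Required throat t_e = P_u / (φ × 0.6 F_EXX × L) = 390 / (0.75 × 0.6 × 620 × 370 × 10⁻³) = 3.778 mm.
Required leg w = t_e / 0.707 = 5.344 mm → use 6 mm.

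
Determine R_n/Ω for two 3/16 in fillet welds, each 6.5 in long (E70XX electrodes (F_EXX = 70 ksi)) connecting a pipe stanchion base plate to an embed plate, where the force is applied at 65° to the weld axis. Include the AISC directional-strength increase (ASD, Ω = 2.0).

R_n/Ω ≈ 51.8 kip

t_e = 0.707 × 0.1875 = 0.1326 in; A_we = 0.1326 × 13 = 1.723 in².
Directional factor: 1.0 + 0.5 sin^1.5(65°) = 1.431.
F_nw = 0.6 × 70 × 1.431 = 60.12 ksi.
R_n/Ω = (60.12 × 1.723) / 2.0 = 51.8 kip.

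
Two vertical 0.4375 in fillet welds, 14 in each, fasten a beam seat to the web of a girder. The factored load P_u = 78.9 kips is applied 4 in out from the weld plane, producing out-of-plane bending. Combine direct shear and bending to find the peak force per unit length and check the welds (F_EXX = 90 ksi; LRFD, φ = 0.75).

L_w = 2 × 14 = 28 in; section modulus (unit throat) S = 2 × L²/6 = 65.33 in².
Direct shear f_v = P/L_w = 78.9/28 = 2.818 kip/in.
Moment M = P × e = 78.9 × 4 = 315.6 kip·in; bending f_b = M/S = 4.831 kip/in.
f_max = √(f_v² + f_b²) = √(2.818² + 4.831²) = 5.592 kip/in.
φr_n = 0.75 × 0.6 × 90 × (0.707 × 0.4375) = 12.53 kip/in → adequate.

f_max ≈ 5.59 kip/in; adequate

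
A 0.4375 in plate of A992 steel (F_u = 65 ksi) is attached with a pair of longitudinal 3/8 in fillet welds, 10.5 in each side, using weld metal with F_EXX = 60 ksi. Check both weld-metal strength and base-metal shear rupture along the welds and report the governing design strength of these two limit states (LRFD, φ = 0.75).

φR_n ≈ 150 kip (weld metal governs)

t_e = 0.707 × 0.375 = 0.2651 in; L = 21 in.
Weld metal: φR_n = 0.75 × 0.6 × 60 × 0.2651 × 21 = 150.3 kip.
Base metal (shear rupture): φR_n = 0.75 × 0.6 × 65 × 0.4375 × 21 = 268.7 kip.
Governing: weld metal.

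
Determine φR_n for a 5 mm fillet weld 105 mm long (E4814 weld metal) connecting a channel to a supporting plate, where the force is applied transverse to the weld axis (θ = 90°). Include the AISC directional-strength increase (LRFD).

φR_n ≈ 120 kN

E48XX → F_EXX = 480 MPa.
t_e = 0.707 × 5 = 3.535 mm; A_we = 3.535 × 105 = 371.2 mm².
Directional factor: 1.0 + 0.5 sin^1.5(90°) = 1.5.
F_nw = 0.6 × 480 × 1.5 = 432 MPa.
φR_n = 0.75 × 432 × 371.2 × 10⁻³ = 120.3 kN.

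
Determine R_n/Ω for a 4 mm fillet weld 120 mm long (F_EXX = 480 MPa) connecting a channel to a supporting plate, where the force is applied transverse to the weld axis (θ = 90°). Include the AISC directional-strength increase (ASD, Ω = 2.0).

R_n/Ω ≈ 73.3 kN

t_e = 0.707 × 4 = 2.828 mm; A_we = 2.828 × 120 = 339.4 mm².
Directional factor: 1.0 + 0.5 sin^1.5(90°) = 1.5.
F_nw = 0.6 × 480 × 1.5 = 432 MPa.
R_n/Ω = (432 × 339.4) / 2.0 × 10⁻³ = 73.3 kN.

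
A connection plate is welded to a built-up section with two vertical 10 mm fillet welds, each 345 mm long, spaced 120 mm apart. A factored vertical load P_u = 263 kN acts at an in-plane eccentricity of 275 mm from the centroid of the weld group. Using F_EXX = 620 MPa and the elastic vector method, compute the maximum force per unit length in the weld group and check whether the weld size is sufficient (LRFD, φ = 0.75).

Total weld length L_w = 690 mm. Treat welds as unit-width lines.
Polar moment about centroid: J = 2[d³/12 + d(b/2)²] = 2[345³/12 + 345×60²] = 9328000 mm³.
Direct shear f_v = P/L_w = 263×10³ / 690 = 381.2 N/mm (vertical).
Torsion M = P·e = 263×10³ × 275 = 72325000 N·mm.
Critical point at (x, y) = (60, 172.5) from centroid. f_tx = M·y/J = 1337 N/mm; f_ty = M·x/J = 465.2 N/mm.
Resultant f_max = √[f_tx² + (f_v + f_ty)²] = √[1337² + (381.2 + 465.2)²] = 1583 N/mm.
Capacity per unit length: φr_n = 0.75 × 0.6 × 620 × (0.707 × 10) = 1973 N/mm.
1583 ≤ 1973 → adequate.

f_max ≈ 1580 N/mm; adequate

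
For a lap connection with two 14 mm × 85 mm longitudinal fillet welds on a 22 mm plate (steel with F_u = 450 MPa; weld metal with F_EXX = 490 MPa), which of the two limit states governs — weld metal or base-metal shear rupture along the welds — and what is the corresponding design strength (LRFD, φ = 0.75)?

t_e = 0.707 × 14 = 9.898 mm; L = 170 mm.
Weld metal: φR_n = 0.75 × 0.6 × 490 × 9.898 × 170 × 10⁻³ = 371 kN.
Base metal (shear rupture): φR_n = 0.75 × 0.6 × 450 × 22 × 170 × 10⁻³ = 757.4 kN.
Governing: weld metal.

φR_n ≈ 371 kN (weld metal governs)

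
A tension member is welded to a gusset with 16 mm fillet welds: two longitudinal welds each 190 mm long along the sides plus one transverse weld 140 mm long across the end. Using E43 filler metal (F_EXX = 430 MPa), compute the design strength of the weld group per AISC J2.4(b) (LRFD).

t_e = 0.707 × 16 = 11.31 mm.
R_nwl = 0.6 × 430 × 11.31 × 380 × 10⁻³ = 1109 kN (longitudinal, 2 welds).
R_nwt = 0.6 × 430 × 11.31 × 140 × 10⁻³ = 408.6 kN (transverse, base value).
(i) R_nwl + R_nwt = 1518 kN; (ii) 0.85 R_nwl + 1.5 R_nwt = 1556 kN.
R_n = max = 1556 kN [governs: (ii)]; φR_n = 1167 kN.

φR_n ≈ 1170 kN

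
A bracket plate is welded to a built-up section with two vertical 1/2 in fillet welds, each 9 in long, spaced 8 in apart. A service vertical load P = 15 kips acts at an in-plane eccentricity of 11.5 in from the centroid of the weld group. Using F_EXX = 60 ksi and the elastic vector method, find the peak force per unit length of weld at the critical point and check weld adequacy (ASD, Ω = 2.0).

Total weld length L_w = 18 in. Treat welds as unit-width lines.
Polar moment about centroid: J = 2[d³/12 + d(b/2)²] = 2[9³/12 + 9×4²] = 409.5 in³.
Direct shear f_v = P/L_w = 15 / 18 = 0.8333 kip/in (vertical).
Torsion M = P·e = 15 × 11.5 = 172.5 kip·in.
Critical point at (x, y) = (4, 4.5) from centroid. f_tx = M·y/J = 1.896 kip/in; f_ty = M·x/J = 1.685 kip/in.
Resultant f_max = √[f_tx² + (f_v + f_ty)²] = √[1.896² + (0.8333 + 1.685)²] = 3.152 kip/in.
Capacity per unit length: r_n/Ω = (1/2.0) × 0.6 × 60 × (0.707 × 0.5) = 6.363 kip/in.
3.152 ≤ 6.363 → adequate.

f_max ≈ 3.15 kip/in; adequate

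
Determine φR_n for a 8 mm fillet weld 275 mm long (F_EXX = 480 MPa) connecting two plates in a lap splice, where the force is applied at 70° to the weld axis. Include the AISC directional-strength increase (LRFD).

t_e = 0.707 × 8 = 5.656 mm; A_we = 5.656 × 275 = 1555 mm².
Directional factor: 1.0 + 0.5 sin^1.5(70°) = 1.455.
F_nw = 0.6 × 480 × 1.455 = 419.2 MPa.
φR_n = 0.75 × 419.2 × 1555 × 10⁻³ = 489 kN.

φR_n ≈ 489 kN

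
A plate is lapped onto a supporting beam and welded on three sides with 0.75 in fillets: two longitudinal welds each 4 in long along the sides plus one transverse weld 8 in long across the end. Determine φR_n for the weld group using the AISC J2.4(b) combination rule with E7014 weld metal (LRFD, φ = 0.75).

E70XX → F_EXX = 70 ksi.
t_e = 0.707 × 0.75 = 0.5302 in.
R_nwl = 0.6 × 70 × 0.5302 × 8 = 178.2 kip (longitudinal, 2 welds).
R_nwt = 0.6 × 70 × 0.5302 × 8 = 178.2 kip (transverse, base value).
(i) R_nwl + R_nwt = 356.3 kip; (ii) 0.85 R_nwl + 1.5 R_nwt = 418.7 kip.
R_n = max = 418.7 kip [governs: (ii)]; φR_n = 314 kip.

φR_n ≈ 314 kip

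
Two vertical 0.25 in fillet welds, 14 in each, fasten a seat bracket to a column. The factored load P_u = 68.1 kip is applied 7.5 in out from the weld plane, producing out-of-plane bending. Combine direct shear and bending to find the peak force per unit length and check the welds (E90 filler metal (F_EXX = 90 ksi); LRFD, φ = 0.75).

f_max ≈ 8.19 kip/in; NOT adequate

L_w = 2 × 14 = 28 in; section modulus (unit throat) S = 2 × L²/6 = 65.33 in².
Direct shear f_v = P/L_w = 68.1/28 = 2.432 kip/in.
Moment M = P × e = 68.1 × 7.5 = 510.75 kip·in; bending f_b = M/S = 7.818 kip/in.
f_max = √(f_v² + f_b²) = √(2.432² + 7.818²) = 8.187 kip/in.
φr_n = 0.75 × 0.6 × 90 × (0.707 × 0.25) = 7.158 kip/in → NOT adequate.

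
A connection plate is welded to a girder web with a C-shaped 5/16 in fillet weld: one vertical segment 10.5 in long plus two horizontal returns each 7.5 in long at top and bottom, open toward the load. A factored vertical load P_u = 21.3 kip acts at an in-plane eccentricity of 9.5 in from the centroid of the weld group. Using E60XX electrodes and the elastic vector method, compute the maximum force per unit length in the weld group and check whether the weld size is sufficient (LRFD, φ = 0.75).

f_max ≈ 2.91 kip/in; adequate

E60XX → F_EXX = 60 ksi.
Total weld length L_w = 25.5 in. Treat welds as unit-width lines.
Centroid: x̄ = 2×7.5×3.75 / 25.5 = 2.206 in from the vertical weld.
Polar moment about centroid: J = I_x + I_y = [10.5³/12 + 2×7.5×5.25²] + [10.5×2.206² + 2(7.5³/12 + 7.5×1.544²)] = 667.1 in³.
Direct shear f_v = P/L_w = 21.3 / 25.5 = 0.8353 kip/in (vertical).
Torsion M = P·e = 21.3 × 9.5 = 202.35 kip·in.
Critical point at (x, y) = (5.294, 5.25) from centroid. f_tx = M·y/J = 1.593 kip/in; f_ty = M·x/J = 1.606 kip/in.
Resultant f_max = √[f_tx² + (f_v + f_ty)²] = √[1.593² + (0.8353 + 1.606)²] = 2.915 kip/in.
Capacity per unit length: φr_n = 0.75 × 0.6 × 60 × (0.707 × 0.3125) = 5.965 kip/in.
2.915 ≤ 5.965 → adequate.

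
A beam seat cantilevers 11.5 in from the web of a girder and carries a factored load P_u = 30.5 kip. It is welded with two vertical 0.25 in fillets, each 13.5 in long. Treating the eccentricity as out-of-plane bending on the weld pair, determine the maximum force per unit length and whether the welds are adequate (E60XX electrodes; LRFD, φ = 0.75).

E60XX → F_EXX = 60 ksi.
L_w = 2 × 13.5 = 27 in; section modulus (unit throat) S = 2 × L²/6 = 60.75 in².
Direct shear f_v = P/L_w = 30.5/27 = 1.13 kip/in.
Moment M = P × e = 30.5 × 11.5 = 350.75 kip·in; bending f_b = M/S = 5.774 kip/in.
f_max = √(f_v² + f_b²) = √(1.13² + 5.774²) = 5.883 kip/in.
φr_n = 0.75 × 0.6 × 60 × (0.707 × 0.25) = 4.772 kip/in → NOT adequate.

f_max ≈ 5.88 kip/in; NOT adequate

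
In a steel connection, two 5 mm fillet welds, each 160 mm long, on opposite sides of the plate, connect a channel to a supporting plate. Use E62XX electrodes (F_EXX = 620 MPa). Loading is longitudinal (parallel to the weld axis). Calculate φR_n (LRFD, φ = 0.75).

Effective throat t_e = 0.707 × 5 = 3.535 mm.
Total length L = 320 mm; A_we = 3.535 × 320 = 1131 mm².
F_nw = 0.6 F_EXX = 0.6 × 620 = 372 MPa.
φR_n = 0.75 × 372 × 1131 × 10⁻³ = 315.6 kN.

φR_n ≈ 316 kN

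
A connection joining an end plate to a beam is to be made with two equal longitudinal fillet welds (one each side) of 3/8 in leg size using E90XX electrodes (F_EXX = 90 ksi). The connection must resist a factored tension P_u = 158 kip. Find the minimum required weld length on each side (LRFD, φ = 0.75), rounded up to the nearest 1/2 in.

Throat t_e = 0.707 × 0.375 = 0.2651 in.
φr_n = 0.75 × 0.6 × 90 × 0.2651 = 10.74 kip/in.
L_req = P_u / φr_n = 158 / 10.74 = 14.71 in total.
Per side: 14.71 / 2 = 7.357 in.
Round up → use L = 7.5 in on each side.

L = 7.5 in on each side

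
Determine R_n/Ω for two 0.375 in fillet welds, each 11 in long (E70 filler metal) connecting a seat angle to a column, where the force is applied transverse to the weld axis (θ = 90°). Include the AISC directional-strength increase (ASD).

R_n/Ω ≈ 184 kips

E70XX → F_EXX = 70 ksi.
t_e = 0.707 × 0.375 = 0.2651 in; A_we = 0.2651 × 22 = 5.833 in².
Directional factor: 1.0 + 0.5 sin^1.5(90°) = 1.5.
F_nw = 0.6 × 70 × 1.5 = 63 ksi.
R_n/Ω = (63 × 5.833) / 2.0 = 183.7 kips.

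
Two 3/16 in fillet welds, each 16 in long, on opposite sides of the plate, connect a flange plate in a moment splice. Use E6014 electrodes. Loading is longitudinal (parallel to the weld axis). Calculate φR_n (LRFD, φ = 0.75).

φR_n ≈ 115 kips

E60XX → F_EXX = 60 ksi.
Effective throat t_e = 0.707 × 0.1875 = 0.1326 in.
Total length L = 32 in; A_we = 0.1326 × 32 = 4.242 in².
F_nw = 0.6 F_EXX = 0.6 × 60 = 36 ksi.
φR_n = 0.75 × 36 × 4.242 = 114.5 kips.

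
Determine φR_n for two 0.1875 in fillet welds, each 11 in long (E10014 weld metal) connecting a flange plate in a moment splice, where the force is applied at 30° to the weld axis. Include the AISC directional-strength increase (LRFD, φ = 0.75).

E100XX → F_EXX = 100 ksi.
t_e = 0.707 × 0.1875 = 0.1326 in; A_we = 0.1326 × 22 = 2.916 in².
Directional factor: 1.0 + 0.5 sin^1.5(30°) = 1.177.
F_nw = 0.6 × 100 × 1.177 = 70.61 ksi.
φR_n = 0.75 × 70.61 × 2.916 = 154.4 kips.

φR_n ≈ 154 kips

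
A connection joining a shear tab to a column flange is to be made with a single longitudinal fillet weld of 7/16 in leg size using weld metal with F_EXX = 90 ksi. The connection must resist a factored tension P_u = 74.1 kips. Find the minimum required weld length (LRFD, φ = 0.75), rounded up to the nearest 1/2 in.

Throat t_e = 0.707 × 0.4375 = 0.3093 in.
φr_n = 0.75 × 0.6 × 90 × 0.3093 = 12.53 kips/in.
L_req = P_u / φr_n = 74.1 / 12.53 = 5.915 in total.
Round up → use L = 6 in.

L = 6 in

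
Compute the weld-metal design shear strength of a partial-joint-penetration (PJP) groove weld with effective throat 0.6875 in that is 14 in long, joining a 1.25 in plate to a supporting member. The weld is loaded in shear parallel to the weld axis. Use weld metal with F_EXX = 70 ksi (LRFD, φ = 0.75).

φR_n ≈ 303 kip

Effective throat (given) t_e = 0.6875 in.
A_we = 0.6875 × 14 = 9.625 in².
F_nw = 0.6 F_EXX = 42 ksi.
φR_n = 0.75 × 42 × 9.625 = 303.2 kip.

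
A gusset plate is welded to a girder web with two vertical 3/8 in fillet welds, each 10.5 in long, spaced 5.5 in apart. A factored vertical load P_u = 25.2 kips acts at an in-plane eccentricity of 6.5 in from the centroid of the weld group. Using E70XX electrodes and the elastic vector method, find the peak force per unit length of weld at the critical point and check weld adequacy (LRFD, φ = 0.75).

E70XX → F_EXX = 70 ksi.
Total weld length L_w = 21 in. Treat welds as unit-width lines.
Polar moment about centroid: J = 2[d³/12 + d(b/2)²] = 2[10.5³/12 + 10.5×2.75²] = 351.8 in³.
Direct shear f_v = P/L_w = 25.2 / 21 = 1.2 kip/in (vertical).
Torsion M = P·e = 25.2 × 6.5 = 163.8 kip·in.
Critical point at (x, y) = (2.75, 5.25) from centroid. f_tx = M·y/J = 2.445 kip/in; f_ty = M·x/J = 1.281 kip/in.
Resultant f_max = √[f_tx² + (f_v + f_ty)²] = √[2.445² + (1.2 + 1.281)²] = 3.483 kip/in.
Capacity per unit length: φr_n = 0.75 × 0.6 × 70 × (0.707 × 0.375) = 8.351 kip/in.
3.483 ≤ 8.351 → adequate.

f_max ≈ 3.48 kip/in; adequate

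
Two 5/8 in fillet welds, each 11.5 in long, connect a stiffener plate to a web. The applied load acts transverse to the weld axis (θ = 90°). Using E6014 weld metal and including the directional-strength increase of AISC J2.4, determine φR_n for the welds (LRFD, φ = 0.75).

E60XX → F_EXX = 60 ksi.
t_e = 0.707 × 0.625 = 0.4419 in; A_we = 0.4419 × 23 = 10.16 in².
Directional factor: 1.0 + 0.5 sin^1.5(90°) = 1.5.
F_nw = 0.6 × 60 × 1.5 = 54 ksi.
φR_n = 0.75 × 54 × 10.16 = 411.6 kips.

φR_n ≈ 412 kips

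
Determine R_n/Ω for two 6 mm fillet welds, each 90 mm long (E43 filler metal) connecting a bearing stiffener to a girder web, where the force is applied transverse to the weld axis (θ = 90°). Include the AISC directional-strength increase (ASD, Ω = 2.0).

R_n/Ω ≈ 148 kN

E43XX → F_EXX = 430 MPa.
t_e = 0.707 × 6 = 4.242 mm; A_we = 4.242 × 180 = 763.6 mm².
Directional factor: 1.0 + 0.5 sin^1.5(90°) = 1.5.
F_nw = 0.6 × 430 × 1.5 = 387 MPa.
R_n/Ω = (387 × 763.6) / 2.0 × 10⁻³ = 147.7 kN.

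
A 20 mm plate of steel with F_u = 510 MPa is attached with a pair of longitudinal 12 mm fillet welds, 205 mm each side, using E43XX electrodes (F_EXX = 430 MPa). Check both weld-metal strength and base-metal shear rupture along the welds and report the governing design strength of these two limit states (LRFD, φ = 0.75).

φR_n ≈ 673 kN (weld metal governs)

t_e = 0.707 × 12 = 8.484 mm; L = 410 mm.
Weld metal: φR_n = 0.75 × 0.6 × 430 × 8.484 × 410 × 10⁻³ = 673.1 kN.
Base metal (shear rupture): φR_n = 0.75 × 0.6 × 510 × 20 × 410 × 10⁻³ = 1882 kN.
Governing: weld metal.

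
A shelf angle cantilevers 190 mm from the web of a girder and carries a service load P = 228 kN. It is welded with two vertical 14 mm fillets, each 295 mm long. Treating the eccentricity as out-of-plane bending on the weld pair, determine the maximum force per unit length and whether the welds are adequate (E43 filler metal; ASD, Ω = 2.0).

f_max ≈ 1540 N/mm; NOT adequate

E43XX → F_EXX = 430 MPa.
L_w = 2 × 295 = 590 mm; section modulus (unit throat) S = 2 × L²/6 = 29010 mm².
Direct shear f_v = P/L_w = 228×10³/590 = 386.4 N/mm.
Moment M = P × e = 228×10³ × 190 = 43320000 N·mm; bending f_b = M/S = 1493 N/mm.
f_max = √(f_v² + f_b²) = √(386.4² + 1493²) = 1543 N/mm.
r_n/Ω = (1/2.0) × 0.6 × 430 × (0.707 × 14) = 1277 N/mm → NOT adequate.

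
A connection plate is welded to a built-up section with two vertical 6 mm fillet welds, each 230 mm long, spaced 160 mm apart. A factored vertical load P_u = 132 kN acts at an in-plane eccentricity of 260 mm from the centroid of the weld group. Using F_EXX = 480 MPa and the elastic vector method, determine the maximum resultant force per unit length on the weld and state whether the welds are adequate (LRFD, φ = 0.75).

f_max ≈ 1160 N/mm; NOT adequate

Total weld length L_w = 460 mm. Treat welds as unit-width lines.
Polar moment about centroid: J = 2[d³/12 + d(b/2)²] = 2[230³/12 + 230×80²] = 4972000 mm³.
Direct shear f_v = P/L_w = 132×10³ / 460 = 287 N/mm (vertical).
Torsion M = P·e = 132×10³ × 260 = 34320000 N·mm.
Critical point at (x, y) = (80, 115) from centroid. f_tx = M·y/J = 793.8 N/mm; f_ty = M·x/J = 552.2 N/mm.
Resultant f_max = √[f_tx² + (f_v + f_ty)²] = √[793.8² + (287 + 552.2)²] = 1155 N/mm.
Capacity per unit length: φr_n = 0.75 × 0.6 × 480 × (0.707 × 6) = 916.3 N/mm.
1155 > 916.3 → NOT adequate.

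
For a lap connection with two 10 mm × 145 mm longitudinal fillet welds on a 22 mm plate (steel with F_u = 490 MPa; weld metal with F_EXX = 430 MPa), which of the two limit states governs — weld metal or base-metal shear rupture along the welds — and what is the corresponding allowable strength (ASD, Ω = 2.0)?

t_e = 0.707 × 10 = 7.07 mm; L = 290 mm.
Weld metal: R_n/Ω = (1/2.0) × 0.6 × 430 × 7.07 × 290 × 10⁻³ = 264.5 kN.
Base metal (shear rupture): R_n/Ω = (1/2.0) × 0.6 × 490 × 22 × 290 × 10⁻³ = 937.9 kN.
Governing: weld metal.

R_n/Ω ≈ 264 kN (weld metal governs)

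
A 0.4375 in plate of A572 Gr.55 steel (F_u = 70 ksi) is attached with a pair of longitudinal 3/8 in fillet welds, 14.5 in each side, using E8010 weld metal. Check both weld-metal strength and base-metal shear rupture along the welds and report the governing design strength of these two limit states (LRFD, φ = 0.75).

E80XX → F_EXX = 80 ksi.
t_e = 0.707 × 0.375 = 0.2651 in; L = 29 in.
Weld metal: φR_n = 0.75 × 0.6 × 80 × 0.2651 × 29 = 276.8 kip.
Base metal (shear rupture): φR_n = 0.75 × 0.6 × 70 × 0.4375 × 29 = 399.7 kip.
Governing: weld metal.

φR_n ≈ 277 kip (weld metal governs)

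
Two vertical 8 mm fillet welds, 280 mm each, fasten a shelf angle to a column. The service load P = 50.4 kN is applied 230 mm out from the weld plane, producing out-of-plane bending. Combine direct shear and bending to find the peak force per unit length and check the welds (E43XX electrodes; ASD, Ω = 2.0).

f_max ≈ 453 N/mm; adequate

E43XX → F_EXX = 430 MPa.
L_w = 2 × 280 = 560 mm; section modulus (unit throat) S = 2 × L²/6 = 26130 mm².
Direct shear f_v = P/L_w = 50.4×10³/560 = 90 N/mm.
Moment M = P × e = 50.4×10³ × 230 = 11592000 N·mm; bending f_b = M/S = 443.6 N/mm.
f_max = √(f_v² + f_b²) = √(90² + 443.6²) = 452.6 N/mm.
r_n/Ω = (1/2.0) × 0.6 × 430 × (0.707 × 8) = 729.6 N/mm → adequate.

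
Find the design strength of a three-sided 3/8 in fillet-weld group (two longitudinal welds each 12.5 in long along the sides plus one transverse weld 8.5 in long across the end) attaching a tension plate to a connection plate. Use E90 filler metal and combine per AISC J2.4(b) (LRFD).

φR_n ≈ 365 kip

E90XX → F_EXX = 90 ksi.
t_e = 0.707 × 0.375 = 0.2651 in.
R_nwl = 0.6 × 90 × 0.2651 × 25 = 357.9 kip (longitudinal, 2 welds).
R_nwt = 0.6 × 90 × 0.2651 × 8.5 = 121.7 kip (transverse, base value).
(i) R_nwl + R_nwt = 479.6 kip; (ii) 0.85 R_nwl + 1.5 R_nwt = 486.8 kip.
R_n = max = 486.8 kip [governs: (ii)]; φR_n = 365.1 kip.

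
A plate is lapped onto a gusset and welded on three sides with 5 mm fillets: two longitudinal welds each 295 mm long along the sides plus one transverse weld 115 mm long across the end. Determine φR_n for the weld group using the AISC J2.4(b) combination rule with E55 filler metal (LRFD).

φR_n ≈ 617 kN

E55XX → F_EXX = 550 MPa.
t_e = 0.707 × 5 = 3.535 mm.
R_nwl = 0.6 × 550 × 3.535 × 590 × 10⁻³ = 688.3 kN (longitudinal, 2 welds).
R_nwt = 0.6 × 550 × 3.535 × 115 × 10⁻³ = 134.2 kN (transverse, base value).
(i) R_nwl + R_nwt = 822.4 kN; (ii) 0.85 R_nwl + 1.5 R_nwt = 786.3 kN.
R_n = max = 822.4 kN [governs: (i)]; φR_n = 616.8 kN.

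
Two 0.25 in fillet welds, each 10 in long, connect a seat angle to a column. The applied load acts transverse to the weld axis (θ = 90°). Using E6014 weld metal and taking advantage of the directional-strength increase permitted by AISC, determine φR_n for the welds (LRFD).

φR_n ≈ 143 kip

E60XX → F_EXX = 60 ksi.
t_e = 0.707 × 0.25 = 0.1767 in; A_we = 0.1767 × 20 = 3.535 in².
Directional factor: 1.0 + 0.5 sin^1.5(90°) = 1.5.
F_nw = 0.6 × 60 × 1.5 = 54 ksi.
φR_n = 0.75 × 54 × 3.535 = 143.2 kip.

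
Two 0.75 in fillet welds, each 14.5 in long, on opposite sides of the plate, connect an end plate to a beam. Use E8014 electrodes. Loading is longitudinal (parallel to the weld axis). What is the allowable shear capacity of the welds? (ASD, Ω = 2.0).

E80XX → F_EXX = 80 ksi.
Effective throat t_e = 0.707 × 0.75 = 0.5302 in.
Total length L = 29 in; A_we = 0.5302 × 29 = 15.38 in².
F_nw = 0.6 F_EXX = 0.6 × 80 = 48 ksi.
R_n = 48 × 15.38 = 738.1 kip; R_n/Ω = 738.1/2.0 = 369.1 kip.

R_n/Ω ≈ 369 kip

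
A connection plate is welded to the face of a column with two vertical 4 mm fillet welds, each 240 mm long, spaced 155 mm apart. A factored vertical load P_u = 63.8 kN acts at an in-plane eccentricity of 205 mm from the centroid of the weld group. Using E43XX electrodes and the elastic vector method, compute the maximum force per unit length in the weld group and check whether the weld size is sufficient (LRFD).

f_max ≈ 446 N/mm; adequate

E43XX → F_EXX = 430 MPa.
Total weld length L_w = 480 mm. Treat welds as unit-width lines.
Polar moment about centroid: J = 2[d³/12 + d(b/2)²] = 2[240³/12 + 240×77.5²] = 5187000 mm³.
Direct shear f_v = P/L_w = 63.8×10³ / 480 = 132.9 N/mm (vertical).
Torsion M = P·e = 63.8×10³ × 205 = 13079000 N·mm.
Critical point at (x, y) = (77.5, 120) from centroid. f_tx = M·y/J = 302.6 N/mm; f_ty = M·x/J = 195.4 N/mm.
Resultant f_max = √[f_tx² + (f_v + f_ty)²] = √[302.6² + (132.9 + 195.4)²] = 446.5 N/mm.
Capacity per unit length: φr_n = 0.75 × 0.6 × 430 × (0.707 × 4) = 547.2 N/mm.
446.5 ≤ 547.2 → adequate.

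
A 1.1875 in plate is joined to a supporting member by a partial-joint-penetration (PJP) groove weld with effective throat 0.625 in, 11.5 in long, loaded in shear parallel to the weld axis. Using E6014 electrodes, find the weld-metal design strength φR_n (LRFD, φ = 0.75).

E60XX → F_EXX = 60 ksi.
Effective throat (given) t_e = 0.625 in.
A_we = 0.625 × 11.5 = 7.188 in².
F_nw = 0.6 F_EXX = 36 ksi.
φR_n = 0.75 × 36 × 7.188 = 194.1 kip.

φR_n ≈ 194 kip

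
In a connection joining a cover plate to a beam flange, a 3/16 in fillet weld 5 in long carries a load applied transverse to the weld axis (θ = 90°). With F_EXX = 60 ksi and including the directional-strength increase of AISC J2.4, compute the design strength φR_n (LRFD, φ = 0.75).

t_e = 0.707 × 0.1875 = 0.1326 in; A_we = 0.1326 × 5 = 0.6628 in².
Directional factor: 1.0 + 0.5 sin^1.5(90°) = 1.5.
F_nw = 0.6 × 60 × 1.5 = 54 ksi.
φR_n = 0.75 × 54 × 0.6628 = 26.84 kip.

φR_n ≈ 26.8 kip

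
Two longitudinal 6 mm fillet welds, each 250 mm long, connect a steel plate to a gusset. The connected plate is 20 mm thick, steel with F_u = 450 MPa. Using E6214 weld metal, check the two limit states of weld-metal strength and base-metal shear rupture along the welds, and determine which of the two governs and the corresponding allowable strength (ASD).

E62XX → F_EXX = 620 MPa.
t_e = 0.707 × 6 = 4.242 mm; L = 500 mm.
Weld metal: R_n/Ω = (1/2.0) × 0.6 × 620 × 4.242 × 500 × 10⁻³ = 394.5 kN.
Base metal (shear rupture): R_n/Ω = (1/2.0) × 0.6 × 450 × 20 × 500 × 10⁻³ = 1350 kN.
Governing: weld metal.

R_n/Ω ≈ 395 kN (weld metal governs)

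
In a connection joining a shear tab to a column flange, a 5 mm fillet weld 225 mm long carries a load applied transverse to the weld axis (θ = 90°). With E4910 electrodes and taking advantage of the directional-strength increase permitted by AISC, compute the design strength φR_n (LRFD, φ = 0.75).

E49XX → F_EXX = 490 MPa.
t_e = 0.707 × 5 = 3.535 mm; A_we = 3.535 × 225 = 795.4 mm².
Directional factor: 1.0 + 0.5 sin^1.5(90°) = 1.5.
F_nw = 0.6 × 490 × 1.5 = 441 MPa.
φR_n = 0.75 × 441 × 795.4 × 10⁻³ = 263.1 kN.

φR_n ≈ 263 kN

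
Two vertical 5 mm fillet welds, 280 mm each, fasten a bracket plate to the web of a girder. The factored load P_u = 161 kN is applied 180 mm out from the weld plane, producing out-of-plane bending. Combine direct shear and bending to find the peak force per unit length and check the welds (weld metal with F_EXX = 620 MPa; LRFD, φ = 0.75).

f_max ≈ 1150 N/mm; NOT adequate

L_w = 2 × 280 = 560 mm; section modulus (unit throat) S = 2 × L²/6 = 26130 mm².
Direct shear f_v = P/L_w = 161×10³/560 = 287.5 N/mm.
Moment M = P × e = 161×10³ × 180 = 28980000 N·mm; bending f_b = M/S = 1109 N/mm.
f_max = √(f_v² + f_b²) = √(287.5² + 1109²) = 1146 N/mm.
φr_n = 0.75 × 0.6 × 620 × (0.707 × 5) = 986.3 N/mm → NOT adequate.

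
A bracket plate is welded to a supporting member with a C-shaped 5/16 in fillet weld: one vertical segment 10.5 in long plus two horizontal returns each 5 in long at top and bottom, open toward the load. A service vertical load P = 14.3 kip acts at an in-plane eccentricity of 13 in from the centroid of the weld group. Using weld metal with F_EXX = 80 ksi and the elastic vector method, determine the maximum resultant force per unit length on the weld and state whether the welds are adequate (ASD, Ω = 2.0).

f_max ≈ 3.29 kip/in; adequate

Total weld length L_w = 20.5 in. Treat welds as unit-width lines.
Centroid: x̄ = 2×5×2.5 / 20.5 = 1.22 in from the vertical weld.
Polar moment about centroid: J = I_x + I_y = [10.5³/12 + 2×5×5.25²] + [10.5×1.22² + 2(5³/12 + 5×1.28²)] = 424.9 in³.
Direct shear f_v = P/L_w = 14.3 / 20.5 = 0.6976 kip/in (vertical).
Torsion M = P·e = 14.3 × 13 = 185.9 kip·in.
Critical point at (x, y) = (3.78, 5.25) from centroid. f_tx = M·y/J = 2.297 kip/in; f_ty = M·x/J = 1.654 kip/in.
Resultant f_max = √[f_tx² + (f_v + f_ty)²] = √[2.297² + (0.6976 + 1.654)²] = 3.287 kip/in.
Capacity per unit length: r_n/Ω = (1/2.0) × 0.6 × 80 × (0.707 × 0.3125) = 5.302 kip/in.
3.287 ≤ 5.302 → adequate.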